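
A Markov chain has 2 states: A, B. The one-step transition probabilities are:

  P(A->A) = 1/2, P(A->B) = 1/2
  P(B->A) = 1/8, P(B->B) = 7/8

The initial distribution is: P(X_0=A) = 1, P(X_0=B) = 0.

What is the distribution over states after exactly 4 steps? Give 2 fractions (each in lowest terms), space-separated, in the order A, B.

Answer: 221/1024 803/1024

Derivation:
Propagating the distribution step by step (d_{t+1} = d_t * P):
d_0 = (A=1, B=0)
  d_1[A] = 1*1/2 + 0*1/8 = 1/2
  d_1[B] = 1*1/2 + 0*7/8 = 1/2
d_1 = (A=1/2, B=1/2)
  d_2[A] = 1/2*1/2 + 1/2*1/8 = 5/16
  d_2[B] = 1/2*1/2 + 1/2*7/8 = 11/16
d_2 = (A=5/16, B=11/16)
  d_3[A] = 5/16*1/2 + 11/16*1/8 = 31/128
  d_3[B] = 5/16*1/2 + 11/16*7/8 = 97/128
d_3 = (A=31/128, B=97/128)
  d_4[A] = 31/128*1/2 + 97/128*1/8 = 221/1024
  d_4[B] = 31/128*1/2 + 97/128*7/8 = 803/1024
d_4 = (A=221/1024, B=803/1024)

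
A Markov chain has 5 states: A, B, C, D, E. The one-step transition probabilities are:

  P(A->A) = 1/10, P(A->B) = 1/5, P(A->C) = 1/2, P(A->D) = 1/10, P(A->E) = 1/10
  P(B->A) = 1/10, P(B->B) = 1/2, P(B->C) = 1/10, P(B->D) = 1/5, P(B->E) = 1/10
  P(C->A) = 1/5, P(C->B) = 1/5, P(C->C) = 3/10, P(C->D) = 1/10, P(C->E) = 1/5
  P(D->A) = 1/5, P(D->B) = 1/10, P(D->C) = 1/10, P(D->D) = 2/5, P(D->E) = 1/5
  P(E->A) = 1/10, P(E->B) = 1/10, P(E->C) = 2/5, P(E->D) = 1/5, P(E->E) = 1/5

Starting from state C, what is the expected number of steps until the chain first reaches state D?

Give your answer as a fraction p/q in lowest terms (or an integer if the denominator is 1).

Answer: 2510/357

Derivation:
Let h_i = expected steps to first reach D from state i.
Boundary: h_D = 0.
First-step equations for the other states:
  h_A = 1 + 1/10*h_A + 1/5*h_B + 1/2*h_C + 1/10*h_D + 1/10*h_E
  h_B = 1 + 1/10*h_A + 1/2*h_B + 1/10*h_C + 1/5*h_D + 1/10*h_E
  h_C = 1 + 1/5*h_A + 1/5*h_B + 3/10*h_C + 1/10*h_D + 1/5*h_E
  h_E = 1 + 1/10*h_A + 1/10*h_B + 2/5*h_C + 1/5*h_D + 1/5*h_E

Substituting h_D = 0 and rearranging gives the linear system (I - Q) h = 1:
  [9/10, -1/5, -1/2, -1/10] . (h_A, h_B, h_C, h_E) = 1
  [-1/10, 1/2, -1/10, -1/10] . (h_A, h_B, h_C, h_E) = 1
  [-1/5, -1/5, 7/10, -1/5] . (h_A, h_B, h_C, h_E) = 1
  [-1/10, -1/10, -2/5, 4/5] . (h_A, h_B, h_C, h_E) = 1

Solving yields:
  h_A = 2530/357
  h_B = 2180/357
  h_C = 2510/357
  h_E = 2290/357

Starting state is C, so the expected hitting time is h_C = 2510/357.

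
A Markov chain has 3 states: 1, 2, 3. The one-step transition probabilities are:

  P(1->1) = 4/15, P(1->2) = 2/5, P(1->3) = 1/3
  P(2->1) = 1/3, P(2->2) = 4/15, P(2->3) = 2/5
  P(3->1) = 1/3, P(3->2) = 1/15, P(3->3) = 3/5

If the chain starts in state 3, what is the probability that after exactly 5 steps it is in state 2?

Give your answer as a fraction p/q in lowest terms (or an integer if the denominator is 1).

Computing P^5 by repeated multiplication:
P^1 =
  1: [4/15, 2/5, 1/3]
  2: [1/3, 4/15, 2/5]
  3: [1/3, 1/15, 3/5]
P^2 =
  1: [71/225, 53/225, 101/225]
  2: [14/45, 52/225, 103/225]
  3: [14/45, 43/225, 112/225]
P^3 =
  1: [1054/3375, 739/3375, 1582/3375]
  2: [211/675, 731/3375, 1589/3375]
  3: [211/675, 704/3375, 1616/3375]
P^4 =
  1: [15821/50625, 10862/50625, 23942/50625]
  2: [3164/10125, 10843/50625, 23962/50625]
  3: [3164/10125, 10762/50625, 24043/50625]
P^5 =
  1: [237304/759375, 162316/759375, 71951/151875]
  2: [47461/151875, 162254/759375, 359816/759375]
  3: [47461/151875, 162011/759375, 360059/759375]

(P^5)[3 -> 2] = 162011/759375

Answer: 162011/759375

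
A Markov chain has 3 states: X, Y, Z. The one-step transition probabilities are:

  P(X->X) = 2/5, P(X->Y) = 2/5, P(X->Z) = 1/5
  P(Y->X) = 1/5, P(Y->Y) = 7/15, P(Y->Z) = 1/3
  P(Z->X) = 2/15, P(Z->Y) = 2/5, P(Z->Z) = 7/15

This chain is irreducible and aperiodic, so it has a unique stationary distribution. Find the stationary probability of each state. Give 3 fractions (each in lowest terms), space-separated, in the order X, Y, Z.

The stationary distribution satisfies pi = pi * P, i.e.:
  pi_X = 2/5*pi_X + 1/5*pi_Y + 2/15*pi_Z
  pi_Y = 2/5*pi_X + 7/15*pi_Y + 2/5*pi_Z
  pi_Z = 1/5*pi_X + 1/3*pi_Y + 7/15*pi_Z
with normalization: pi_X + pi_Y + pi_Z = 1.

Using the first 2 balance equations plus normalization, the linear system A*pi = b is:
  [-3/5, 1/5, 2/15] . pi = 0
  [2/5, -8/15, 2/5] . pi = 0
  [1, 1, 1] . pi = 1

Solving yields:
  pi_X = 17/77
  pi_Y = 3/7
  pi_Z = 27/77

Verification (pi * P):
  17/77*2/5 + 3/7*1/5 + 27/77*2/15 = 17/77 = pi_X  (ok)
  17/77*2/5 + 3/7*7/15 + 27/77*2/5 = 3/7 = pi_Y  (ok)
  17/77*1/5 + 3/7*1/3 + 27/77*7/15 = 27/77 = pi_Z  (ok)

Answer: 17/77 3/7 27/77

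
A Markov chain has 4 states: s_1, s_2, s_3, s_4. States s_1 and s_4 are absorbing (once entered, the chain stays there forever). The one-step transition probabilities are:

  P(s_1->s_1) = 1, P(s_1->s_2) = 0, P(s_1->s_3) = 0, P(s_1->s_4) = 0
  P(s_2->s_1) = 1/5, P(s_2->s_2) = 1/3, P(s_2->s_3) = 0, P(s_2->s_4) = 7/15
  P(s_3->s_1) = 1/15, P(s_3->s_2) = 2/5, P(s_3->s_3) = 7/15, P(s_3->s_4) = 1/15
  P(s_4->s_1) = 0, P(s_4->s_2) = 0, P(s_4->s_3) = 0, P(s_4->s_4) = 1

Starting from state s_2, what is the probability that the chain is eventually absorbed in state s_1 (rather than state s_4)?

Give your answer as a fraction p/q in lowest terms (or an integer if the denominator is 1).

Answer: 3/10

Derivation:
Let a_i = P(absorbed in s_1 | start in state i).
Boundary conditions: a_s_1 = 1, a_s_4 = 0.
For each transient state i, a_i = sum_j P(i->j) * a_j:
  a_s_2 = 1/5*a_s_1 + 1/3*a_s_2 + 0*a_s_3 + 7/15*a_s_4
  a_s_3 = 1/15*a_s_1 + 2/5*a_s_2 + 7/15*a_s_3 + 1/15*a_s_4

Substituting a_s_1 = 1 and a_s_4 = 0, rearrange to (I - Q) a = r where r[i] = P(i -> s_1):
  [2/3, 0] . (a_s_2, a_s_3) = 1/5
  [-2/5, 8/15] . (a_s_2, a_s_3) = 1/15

Solving yields:
  a_s_2 = 3/10
  a_s_3 = 7/20

Starting state is s_2, so the absorption probability is a_s_2 = 3/10.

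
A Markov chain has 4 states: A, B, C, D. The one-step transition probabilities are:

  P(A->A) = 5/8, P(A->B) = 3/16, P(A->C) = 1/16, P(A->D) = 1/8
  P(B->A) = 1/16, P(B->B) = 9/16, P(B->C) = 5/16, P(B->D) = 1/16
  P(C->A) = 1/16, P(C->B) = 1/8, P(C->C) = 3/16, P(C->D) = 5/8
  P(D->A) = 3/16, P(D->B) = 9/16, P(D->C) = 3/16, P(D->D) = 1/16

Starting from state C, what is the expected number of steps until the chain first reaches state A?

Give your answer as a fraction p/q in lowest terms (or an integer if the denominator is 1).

Answer: 32/3

Derivation:
Let h_i = expected steps to first reach A from state i.
Boundary: h_A = 0.
First-step equations for the other states:
  h_B = 1 + 1/16*h_A + 9/16*h_B + 5/16*h_C + 1/16*h_D
  h_C = 1 + 1/16*h_A + 1/8*h_B + 3/16*h_C + 5/8*h_D
  h_D = 1 + 3/16*h_A + 9/16*h_B + 3/16*h_C + 1/16*h_D

Substituting h_A = 0 and rearranging gives the linear system (I - Q) h = 1:
  [7/16, -5/16, -1/16] . (h_B, h_C, h_D) = 1
  [-1/8, 13/16, -5/8] . (h_B, h_C, h_D) = 1
  [-9/16, -3/16, 15/16] . (h_B, h_C, h_D) = 1

Solving yields:
  h_B = 34/3
  h_C = 32/3
  h_D = 10

Starting state is C, so the expected hitting time is h_C = 32/3.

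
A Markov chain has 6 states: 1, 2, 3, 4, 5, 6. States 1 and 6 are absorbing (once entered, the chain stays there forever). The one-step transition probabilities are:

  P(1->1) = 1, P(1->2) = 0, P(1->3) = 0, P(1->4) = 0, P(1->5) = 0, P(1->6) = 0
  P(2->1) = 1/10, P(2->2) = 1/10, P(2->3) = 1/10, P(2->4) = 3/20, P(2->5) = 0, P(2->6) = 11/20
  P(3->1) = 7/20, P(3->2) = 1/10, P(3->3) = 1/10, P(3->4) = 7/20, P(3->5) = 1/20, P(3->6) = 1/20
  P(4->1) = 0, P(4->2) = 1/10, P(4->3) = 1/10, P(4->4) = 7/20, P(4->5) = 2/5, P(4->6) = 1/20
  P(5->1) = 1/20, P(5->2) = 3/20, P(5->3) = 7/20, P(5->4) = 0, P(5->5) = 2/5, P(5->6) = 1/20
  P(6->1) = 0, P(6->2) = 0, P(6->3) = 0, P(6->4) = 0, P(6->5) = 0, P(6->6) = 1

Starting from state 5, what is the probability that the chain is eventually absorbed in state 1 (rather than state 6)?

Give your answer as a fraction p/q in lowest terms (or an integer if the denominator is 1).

Answer: 31/61

Derivation:
Let a_i = P(absorbed in 1 | start in state i).
Boundary conditions: a_1 = 1, a_6 = 0.
For each transient state i, a_i = sum_j P(i->j) * a_j:
  a_2 = 1/10*a_1 + 1/10*a_2 + 1/10*a_3 + 3/20*a_4 + 0*a_5 + 11/20*a_6
  a_3 = 7/20*a_1 + 1/10*a_2 + 1/10*a_3 + 7/20*a_4 + 1/20*a_5 + 1/20*a_6
  a_4 = 0*a_1 + 1/10*a_2 + 1/10*a_3 + 7/20*a_4 + 2/5*a_5 + 1/20*a_6
  a_5 = 1/20*a_1 + 3/20*a_2 + 7/20*a_3 + 0*a_4 + 2/5*a_5 + 1/20*a_6

Substituting a_1 = 1 and a_6 = 0, rearrange to (I - Q) a = r where r[i] = P(i -> 1):
  [9/10, -1/10, -3/20, 0] . (a_2, a_3, a_4, a_5) = 1/10
  [-1/10, 9/10, -7/20, -1/20] . (a_2, a_3, a_4, a_5) = 7/20
  [-1/10, -1/10, 13/20, -2/5] . (a_2, a_3, a_4, a_5) = 0
  [-3/20, -7/20, 0, 3/5] . (a_2, a_3, a_4, a_5) = 1/20

Solving yields:
  a_2 = 1459/5734
  a_3 = 3551/5734
  a_4 = 1282/2867
  a_5 = 31/61

Starting state is 5, so the absorption probability is a_5 = 31/61.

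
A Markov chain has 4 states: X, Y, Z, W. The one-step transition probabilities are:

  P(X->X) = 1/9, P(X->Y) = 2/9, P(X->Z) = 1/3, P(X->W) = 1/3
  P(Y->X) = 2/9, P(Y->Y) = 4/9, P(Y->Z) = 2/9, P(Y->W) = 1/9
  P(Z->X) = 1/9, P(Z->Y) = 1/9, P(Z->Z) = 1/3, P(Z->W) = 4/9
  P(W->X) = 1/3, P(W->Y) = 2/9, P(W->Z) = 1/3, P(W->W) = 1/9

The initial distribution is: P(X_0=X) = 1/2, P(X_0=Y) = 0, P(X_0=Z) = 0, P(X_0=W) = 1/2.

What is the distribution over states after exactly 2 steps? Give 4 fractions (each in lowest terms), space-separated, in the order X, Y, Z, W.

Propagating the distribution step by step (d_{t+1} = d_t * P):
d_0 = (X=1/2, Y=0, Z=0, W=1/2)
  d_1[X] = 1/2*1/9 + 0*2/9 + 0*1/9 + 1/2*1/3 = 2/9
  d_1[Y] = 1/2*2/9 + 0*4/9 + 0*1/9 + 1/2*2/9 = 2/9
  d_1[Z] = 1/2*1/3 + 0*2/9 + 0*1/3 + 1/2*1/3 = 1/3
  d_1[W] = 1/2*1/3 + 0*1/9 + 0*4/9 + 1/2*1/9 = 2/9
d_1 = (X=2/9, Y=2/9, Z=1/3, W=2/9)
  d_2[X] = 2/9*1/9 + 2/9*2/9 + 1/3*1/9 + 2/9*1/3 = 5/27
  d_2[Y] = 2/9*2/9 + 2/9*4/9 + 1/3*1/9 + 2/9*2/9 = 19/81
  d_2[Z] = 2/9*1/3 + 2/9*2/9 + 1/3*1/3 + 2/9*1/3 = 25/81
  d_2[W] = 2/9*1/3 + 2/9*1/9 + 1/3*4/9 + 2/9*1/9 = 22/81
d_2 = (X=5/27, Y=19/81, Z=25/81, W=22/81)

Answer: 5/27 19/81 25/81 22/81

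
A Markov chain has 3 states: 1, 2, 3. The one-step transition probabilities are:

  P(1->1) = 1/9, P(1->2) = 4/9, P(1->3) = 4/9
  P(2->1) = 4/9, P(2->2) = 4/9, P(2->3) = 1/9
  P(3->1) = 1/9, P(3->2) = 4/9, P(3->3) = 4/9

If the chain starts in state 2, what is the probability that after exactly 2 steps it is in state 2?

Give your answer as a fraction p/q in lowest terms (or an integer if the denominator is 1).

Answer: 4/9

Derivation:
Computing P^2 by repeated multiplication:
P^1 =
  1: [1/9, 4/9, 4/9]
  2: [4/9, 4/9, 1/9]
  3: [1/9, 4/9, 4/9]
P^2 =
  1: [7/27, 4/9, 8/27]
  2: [7/27, 4/9, 8/27]
  3: [7/27, 4/9, 8/27]

(P^2)[2 -> 2] = 4/9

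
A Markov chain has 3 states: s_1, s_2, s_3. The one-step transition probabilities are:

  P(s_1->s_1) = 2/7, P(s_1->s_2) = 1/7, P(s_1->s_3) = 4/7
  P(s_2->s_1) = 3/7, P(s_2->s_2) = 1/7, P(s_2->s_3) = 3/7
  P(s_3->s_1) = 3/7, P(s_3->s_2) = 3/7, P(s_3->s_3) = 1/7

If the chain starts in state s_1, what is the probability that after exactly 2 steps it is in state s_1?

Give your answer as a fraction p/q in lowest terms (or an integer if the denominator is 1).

Computing P^2 by repeated multiplication:
P^1 =
  s_1: [2/7, 1/7, 4/7]
  s_2: [3/7, 1/7, 3/7]
  s_3: [3/7, 3/7, 1/7]
P^2 =
  s_1: [19/49, 15/49, 15/49]
  s_2: [18/49, 13/49, 18/49]
  s_3: [18/49, 9/49, 22/49]

(P^2)[s_1 -> s_1] = 19/49

Answer: 19/49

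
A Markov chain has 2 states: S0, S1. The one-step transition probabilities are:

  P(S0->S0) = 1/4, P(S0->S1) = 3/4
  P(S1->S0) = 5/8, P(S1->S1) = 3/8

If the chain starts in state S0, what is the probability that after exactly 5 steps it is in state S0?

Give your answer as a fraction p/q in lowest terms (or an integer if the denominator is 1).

Answer: 7381/16384

Derivation:
Computing P^5 by repeated multiplication:
P^1 =
  S0: [1/4, 3/4]
  S1: [5/8, 3/8]
P^2 =
  S0: [17/32, 15/32]
  S1: [25/64, 39/64]
P^3 =
  S0: [109/256, 147/256]
  S1: [245/512, 267/512]
P^4 =
  S0: [953/2048, 1095/2048]
  S1: [1825/4096, 2271/4096]
P^5 =
  S0: [7381/16384, 9003/16384]
  S1: [15005/32768, 17763/32768]

(P^5)[S0 -> S0] = 7381/16384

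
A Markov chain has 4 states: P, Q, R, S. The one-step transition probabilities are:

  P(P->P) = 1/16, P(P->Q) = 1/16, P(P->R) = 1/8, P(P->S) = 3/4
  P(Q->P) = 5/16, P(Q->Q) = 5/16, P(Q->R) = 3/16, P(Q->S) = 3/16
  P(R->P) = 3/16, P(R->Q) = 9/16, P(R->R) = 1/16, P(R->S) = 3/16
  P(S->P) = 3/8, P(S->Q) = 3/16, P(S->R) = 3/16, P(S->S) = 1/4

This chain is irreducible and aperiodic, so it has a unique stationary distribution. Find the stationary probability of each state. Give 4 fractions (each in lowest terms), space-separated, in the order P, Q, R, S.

Answer: 219/868 423/1736 265/1736 305/868

Derivation:
The stationary distribution satisfies pi = pi * P, i.e.:
  pi_P = 1/16*pi_P + 5/16*pi_Q + 3/16*pi_R + 3/8*pi_S
  pi_Q = 1/16*pi_P + 5/16*pi_Q + 9/16*pi_R + 3/16*pi_S
  pi_R = 1/8*pi_P + 3/16*pi_Q + 1/16*pi_R + 3/16*pi_S
  pi_S = 3/4*pi_P + 3/16*pi_Q + 3/16*pi_R + 1/4*pi_S
with normalization: pi_P + pi_Q + pi_R + pi_S = 1.

Using the first 3 balance equations plus normalization, the linear system A*pi = b is:
  [-15/16, 5/16, 3/16, 3/8] . pi = 0
  [1/16, -11/16, 9/16, 3/16] . pi = 0
  [1/8, 3/16, -15/16, 3/16] . pi = 0
  [1, 1, 1, 1] . pi = 1

Solving yields:
  pi_P = 219/868
  pi_Q = 423/1736
  pi_R = 265/1736
  pi_S = 305/868

Verification (pi * P):
  219/868*1/16 + 423/1736*5/16 + 265/1736*3/16 + 305/868*3/8 = 219/868 = pi_P  (ok)
  219/868*1/16 + 423/1736*5/16 + 265/1736*9/16 + 305/868*3/16 = 423/1736 = pi_Q  (ok)
  219/868*1/8 + 423/1736*3/16 + 265/1736*1/16 + 305/868*3/16 = 265/1736 = pi_R  (ok)
  219/868*3/4 + 423/1736*3/16 + 265/1736*3/16 + 305/868*1/4 = 305/868 = pi_S  (ok)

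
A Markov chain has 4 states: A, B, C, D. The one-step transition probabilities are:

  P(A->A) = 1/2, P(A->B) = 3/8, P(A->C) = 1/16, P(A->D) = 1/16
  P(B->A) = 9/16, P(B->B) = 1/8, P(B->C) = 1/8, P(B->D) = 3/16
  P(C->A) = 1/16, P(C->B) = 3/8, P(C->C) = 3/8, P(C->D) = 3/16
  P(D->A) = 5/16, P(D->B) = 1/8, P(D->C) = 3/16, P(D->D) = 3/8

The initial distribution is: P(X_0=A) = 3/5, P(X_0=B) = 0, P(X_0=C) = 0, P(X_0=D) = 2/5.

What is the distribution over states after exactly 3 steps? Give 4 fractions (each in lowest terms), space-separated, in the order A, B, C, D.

Answer: 4341/10240 1371/5120 2931/20480 3383/20480

Derivation:
Propagating the distribution step by step (d_{t+1} = d_t * P):
d_0 = (A=3/5, B=0, C=0, D=2/5)
  d_1[A] = 3/5*1/2 + 0*9/16 + 0*1/16 + 2/5*5/16 = 17/40
  d_1[B] = 3/5*3/8 + 0*1/8 + 0*3/8 + 2/5*1/8 = 11/40
  d_1[C] = 3/5*1/16 + 0*1/8 + 0*3/8 + 2/5*3/16 = 9/80
  d_1[D] = 3/5*1/16 + 0*3/16 + 0*3/16 + 2/5*3/8 = 3/16
d_1 = (A=17/40, B=11/40, C=9/80, D=3/16)
  d_2[A] = 17/40*1/2 + 11/40*9/16 + 9/80*1/16 + 3/16*5/16 = 277/640
  d_2[B] = 17/40*3/8 + 11/40*1/8 + 9/80*3/8 + 3/16*1/8 = 83/320
  d_2[C] = 17/40*1/16 + 11/40*1/8 + 9/80*3/8 + 3/16*3/16 = 177/1280
  d_2[D] = 17/40*1/16 + 11/40*3/16 + 9/80*3/16 + 3/16*3/8 = 217/1280
d_2 = (A=277/640, B=83/320, C=177/1280, D=217/1280)
  d_3[A] = 277/640*1/2 + 83/320*9/16 + 177/1280*1/16 + 217/1280*5/16 = 4341/10240
  d_3[B] = 277/640*3/8 + 83/320*1/8 + 177/1280*3/8 + 217/1280*1/8 = 1371/5120
  d_3[C] = 277/640*1/16 + 83/320*1/8 + 177/1280*3/8 + 217/1280*3/16 = 2931/20480
  d_3[D] = 277/640*1/16 + 83/320*3/16 + 177/1280*3/16 + 217/1280*3/8 = 3383/20480
d_3 = (A=4341/10240, B=1371/5120, C=2931/20480, D=3383/20480)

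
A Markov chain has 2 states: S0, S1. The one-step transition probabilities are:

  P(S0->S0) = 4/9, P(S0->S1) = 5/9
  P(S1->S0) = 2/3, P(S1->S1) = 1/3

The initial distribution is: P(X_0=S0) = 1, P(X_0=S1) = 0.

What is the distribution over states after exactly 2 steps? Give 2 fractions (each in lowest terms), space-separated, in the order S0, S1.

Answer: 46/81 35/81

Derivation:
Propagating the distribution step by step (d_{t+1} = d_t * P):
d_0 = (S0=1, S1=0)
  d_1[S0] = 1*4/9 + 0*2/3 = 4/9
  d_1[S1] = 1*5/9 + 0*1/3 = 5/9
d_1 = (S0=4/9, S1=5/9)
  d_2[S0] = 4/9*4/9 + 5/9*2/3 = 46/81
  d_2[S1] = 4/9*5/9 + 5/9*1/3 = 35/81
d_2 = (S0=46/81, S1=35/81)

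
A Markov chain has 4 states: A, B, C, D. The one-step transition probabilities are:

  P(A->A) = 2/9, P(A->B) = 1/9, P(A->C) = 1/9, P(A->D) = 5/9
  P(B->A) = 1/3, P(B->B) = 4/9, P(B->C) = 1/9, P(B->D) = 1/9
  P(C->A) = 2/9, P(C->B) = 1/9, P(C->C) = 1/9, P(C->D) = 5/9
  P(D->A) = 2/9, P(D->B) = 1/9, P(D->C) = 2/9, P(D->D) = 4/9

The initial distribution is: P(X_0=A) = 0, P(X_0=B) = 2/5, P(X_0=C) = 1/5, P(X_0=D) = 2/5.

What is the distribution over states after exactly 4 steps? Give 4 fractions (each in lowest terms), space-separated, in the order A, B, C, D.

Answer: 881/3645 206/1215 5192/32805 14122/32805

Derivation:
Propagating the distribution step by step (d_{t+1} = d_t * P):
d_0 = (A=0, B=2/5, C=1/5, D=2/5)
  d_1[A] = 0*2/9 + 2/5*1/3 + 1/5*2/9 + 2/5*2/9 = 4/15
  d_1[B] = 0*1/9 + 2/5*4/9 + 1/5*1/9 + 2/5*1/9 = 11/45
  d_1[C] = 0*1/9 + 2/5*1/9 + 1/5*1/9 + 2/5*2/9 = 7/45
  d_1[D] = 0*5/9 + 2/5*1/9 + 1/5*5/9 + 2/5*4/9 = 1/3
d_1 = (A=4/15, B=11/45, C=7/45, D=1/3)
  d_2[A] = 4/15*2/9 + 11/45*1/3 + 7/45*2/9 + 1/3*2/9 = 101/405
  d_2[B] = 4/15*1/9 + 11/45*4/9 + 7/45*1/9 + 1/3*1/9 = 26/135
  d_2[C] = 4/15*1/9 + 11/45*1/9 + 7/45*1/9 + 1/3*2/9 = 4/27
  d_2[D] = 4/15*5/9 + 11/45*1/9 + 7/45*5/9 + 1/3*4/9 = 166/405
d_2 = (A=101/405, B=26/135, C=4/27, D=166/405)
  d_3[A] = 101/405*2/9 + 26/135*1/3 + 4/27*2/9 + 166/405*2/9 = 296/1215
  d_3[B] = 101/405*1/9 + 26/135*4/9 + 4/27*1/9 + 166/405*1/9 = 71/405
  d_3[C] = 101/405*1/9 + 26/135*1/9 + 4/27*1/9 + 166/405*2/9 = 571/3645
  d_3[D] = 101/405*5/9 + 26/135*1/9 + 4/27*5/9 + 166/405*4/9 = 1547/3645
d_3 = (A=296/1215, B=71/405, C=571/3645, D=1547/3645)
  d_4[A] = 296/1215*2/9 + 71/405*1/3 + 571/3645*2/9 + 1547/3645*2/9 = 881/3645
  d_4[B] = 296/1215*1/9 + 71/405*4/9 + 571/3645*1/9 + 1547/3645*1/9 = 206/1215
  d_4[C] = 296/1215*1/9 + 71/405*1/9 + 571/3645*1/9 + 1547/3645*2/9 = 5192/32805
  d_4[D] = 296/1215*5/9 + 71/405*1/9 + 571/3645*5/9 + 1547/3645*4/9 = 14122/32805
d_4 = (A=881/3645, B=206/1215, C=5192/32805, D=14122/32805)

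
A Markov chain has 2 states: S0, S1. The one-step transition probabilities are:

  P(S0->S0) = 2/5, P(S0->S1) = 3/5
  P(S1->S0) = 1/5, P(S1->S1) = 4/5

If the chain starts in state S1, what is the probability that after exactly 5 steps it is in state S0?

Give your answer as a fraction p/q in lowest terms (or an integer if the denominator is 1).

Computing P^5 by repeated multiplication:
P^1 =
  S0: [2/5, 3/5]
  S1: [1/5, 4/5]
P^2 =
  S0: [7/25, 18/25]
  S1: [6/25, 19/25]
P^3 =
  S0: [32/125, 93/125]
  S1: [31/125, 94/125]
P^4 =
  S0: [157/625, 468/625]
  S1: [156/625, 469/625]
P^5 =
  S0: [782/3125, 2343/3125]
  S1: [781/3125, 2344/3125]

(P^5)[S1 -> S0] = 781/3125

Answer: 781/3125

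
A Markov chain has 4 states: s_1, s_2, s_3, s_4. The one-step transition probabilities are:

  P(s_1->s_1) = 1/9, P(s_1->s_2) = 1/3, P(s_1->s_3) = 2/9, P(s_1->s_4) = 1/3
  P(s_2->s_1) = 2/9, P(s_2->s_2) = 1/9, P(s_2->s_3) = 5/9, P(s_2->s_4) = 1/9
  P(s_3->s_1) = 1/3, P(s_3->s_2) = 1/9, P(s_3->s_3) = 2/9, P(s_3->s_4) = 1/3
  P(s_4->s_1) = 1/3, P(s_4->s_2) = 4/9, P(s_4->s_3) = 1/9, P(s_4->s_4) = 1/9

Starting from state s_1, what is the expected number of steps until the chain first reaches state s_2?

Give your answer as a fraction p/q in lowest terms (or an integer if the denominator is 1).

Let h_i = expected steps to first reach s_2 from state i.
Boundary: h_s_2 = 0.
First-step equations for the other states:
  h_s_1 = 1 + 1/9*h_s_1 + 1/3*h_s_2 + 2/9*h_s_3 + 1/3*h_s_4
  h_s_3 = 1 + 1/3*h_s_1 + 1/9*h_s_2 + 2/9*h_s_3 + 1/3*h_s_4
  h_s_4 = 1 + 1/3*h_s_1 + 4/9*h_s_2 + 1/9*h_s_3 + 1/9*h_s_4

Substituting h_s_2 = 0 and rearranging gives the linear system (I - Q) h = 1:
  [8/9, -2/9, -1/3] . (h_s_1, h_s_3, h_s_4) = 1
  [-1/3, 7/9, -1/3] . (h_s_1, h_s_3, h_s_4) = 1
  [-1/3, -1/9, 8/9] . (h_s_1, h_s_3, h_s_4) = 1

Solving yields:
  h_s_1 = 81/26
  h_s_3 = 99/26
  h_s_4 = 36/13

Starting state is s_1, so the expected hitting time is h_s_1 = 81/26.

Answer: 81/26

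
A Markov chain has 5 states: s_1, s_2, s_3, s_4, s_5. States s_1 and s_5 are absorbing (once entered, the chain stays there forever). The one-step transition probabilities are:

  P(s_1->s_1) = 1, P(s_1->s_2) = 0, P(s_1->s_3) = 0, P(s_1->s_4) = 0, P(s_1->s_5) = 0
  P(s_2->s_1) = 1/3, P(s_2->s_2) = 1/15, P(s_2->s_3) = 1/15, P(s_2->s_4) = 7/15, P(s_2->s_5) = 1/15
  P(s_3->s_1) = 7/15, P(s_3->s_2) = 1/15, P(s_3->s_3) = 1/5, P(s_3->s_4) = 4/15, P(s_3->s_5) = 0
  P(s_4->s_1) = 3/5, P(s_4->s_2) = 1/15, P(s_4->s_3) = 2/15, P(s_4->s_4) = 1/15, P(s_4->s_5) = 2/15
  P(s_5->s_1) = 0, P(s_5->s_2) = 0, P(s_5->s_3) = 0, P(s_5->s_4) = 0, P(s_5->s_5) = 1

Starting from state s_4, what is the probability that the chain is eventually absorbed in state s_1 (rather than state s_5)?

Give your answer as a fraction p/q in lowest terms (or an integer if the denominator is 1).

Let a_i = P(absorbed in s_1 | start in state i).
Boundary conditions: a_s_1 = 1, a_s_5 = 0.
For each transient state i, a_i = sum_j P(i->j) * a_j:
  a_s_2 = 1/3*a_s_1 + 1/15*a_s_2 + 1/15*a_s_3 + 7/15*a_s_4 + 1/15*a_s_5
  a_s_3 = 7/15*a_s_1 + 1/15*a_s_2 + 1/5*a_s_3 + 4/15*a_s_4 + 0*a_s_5
  a_s_4 = 3/5*a_s_1 + 1/15*a_s_2 + 2/15*a_s_3 + 1/15*a_s_4 + 2/15*a_s_5

Substituting a_s_1 = 1 and a_s_5 = 0, rearrange to (I - Q) a = r where r[i] = P(i -> s_1):
  [14/15, -1/15, -7/15] . (a_s_2, a_s_3, a_s_4) = 1/3
  [-1/15, 4/5, -4/15] . (a_s_2, a_s_3, a_s_4) = 7/15
  [-1/15, -2/15, 14/15] . (a_s_2, a_s_3, a_s_4) = 3/5

Solving yields:
  a_s_2 = 149/177
  a_s_3 = 55/59
  a_s_4 = 148/177

Starting state is s_4, so the absorption probability is a_s_4 = 148/177.

Answer: 148/177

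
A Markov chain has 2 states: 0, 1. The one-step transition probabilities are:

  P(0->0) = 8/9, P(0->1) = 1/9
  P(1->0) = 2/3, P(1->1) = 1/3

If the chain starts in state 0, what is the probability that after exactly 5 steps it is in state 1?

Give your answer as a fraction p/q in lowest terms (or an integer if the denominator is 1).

Computing P^5 by repeated multiplication:
P^1 =
  0: [8/9, 1/9]
  1: [2/3, 1/3]
P^2 =
  0: [70/81, 11/81]
  1: [22/27, 5/27]
P^3 =
  0: [626/729, 103/729]
  1: [206/243, 37/243]
P^4 =
  0: [5626/6561, 935/6561]
  1: [1870/2187, 317/2187]
P^5 =
  0: [50618/59049, 8431/59049]
  1: [16862/19683, 2821/19683]

(P^5)[0 -> 1] = 8431/59049

Answer: 8431/59049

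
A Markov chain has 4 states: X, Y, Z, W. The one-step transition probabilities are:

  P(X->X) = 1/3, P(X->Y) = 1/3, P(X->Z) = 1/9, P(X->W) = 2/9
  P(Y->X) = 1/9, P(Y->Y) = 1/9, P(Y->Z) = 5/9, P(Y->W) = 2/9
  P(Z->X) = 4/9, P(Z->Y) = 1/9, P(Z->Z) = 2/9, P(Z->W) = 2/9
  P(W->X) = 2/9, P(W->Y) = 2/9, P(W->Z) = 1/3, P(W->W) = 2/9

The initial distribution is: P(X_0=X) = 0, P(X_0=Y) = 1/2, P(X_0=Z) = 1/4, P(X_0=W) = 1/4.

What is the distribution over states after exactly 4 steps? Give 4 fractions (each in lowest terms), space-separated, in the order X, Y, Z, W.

Propagating the distribution step by step (d_{t+1} = d_t * P):
d_0 = (X=0, Y=1/2, Z=1/4, W=1/4)
  d_1[X] = 0*1/3 + 1/2*1/9 + 1/4*4/9 + 1/4*2/9 = 2/9
  d_1[Y] = 0*1/3 + 1/2*1/9 + 1/4*1/9 + 1/4*2/9 = 5/36
  d_1[Z] = 0*1/9 + 1/2*5/9 + 1/4*2/9 + 1/4*1/3 = 5/12
  d_1[W] = 0*2/9 + 1/2*2/9 + 1/4*2/9 + 1/4*2/9 = 2/9
d_1 = (X=2/9, Y=5/36, Z=5/12, W=2/9)
  d_2[X] = 2/9*1/3 + 5/36*1/9 + 5/12*4/9 + 2/9*2/9 = 35/108
  d_2[Y] = 2/9*1/3 + 5/36*1/9 + 5/12*1/9 + 2/9*2/9 = 5/27
  d_2[Z] = 2/9*1/9 + 5/36*5/9 + 5/12*2/9 + 2/9*1/3 = 29/108
  d_2[W] = 2/9*2/9 + 5/36*2/9 + 5/12*2/9 + 2/9*2/9 = 2/9
d_2 = (X=35/108, Y=5/27, Z=29/108, W=2/9)
  d_3[X] = 35/108*1/3 + 5/27*1/9 + 29/108*4/9 + 2/9*2/9 = 289/972
  d_3[Y] = 35/108*1/3 + 5/27*1/9 + 29/108*1/9 + 2/9*2/9 = 101/486
  d_3[Z] = 35/108*1/9 + 5/27*5/9 + 29/108*2/9 + 2/9*1/3 = 265/972
  d_3[W] = 35/108*2/9 + 5/27*2/9 + 29/108*2/9 + 2/9*2/9 = 2/9
d_3 = (X=289/972, Y=101/486, Z=265/972, W=2/9)
  d_4[X] = 289/972*1/3 + 101/486*1/9 + 265/972*4/9 + 2/9*2/9 = 2561/8748
  d_4[Y] = 289/972*1/3 + 101/486*1/9 + 265/972*1/9 + 2/9*2/9 = 883/4374
  d_4[Z] = 289/972*1/9 + 101/486*5/9 + 265/972*2/9 + 2/9*1/3 = 2477/8748
  d_4[W] = 289/972*2/9 + 101/486*2/9 + 265/972*2/9 + 2/9*2/9 = 2/9
d_4 = (X=2561/8748, Y=883/4374, Z=2477/8748, W=2/9)

Answer: 2561/8748 883/4374 2477/8748 2/9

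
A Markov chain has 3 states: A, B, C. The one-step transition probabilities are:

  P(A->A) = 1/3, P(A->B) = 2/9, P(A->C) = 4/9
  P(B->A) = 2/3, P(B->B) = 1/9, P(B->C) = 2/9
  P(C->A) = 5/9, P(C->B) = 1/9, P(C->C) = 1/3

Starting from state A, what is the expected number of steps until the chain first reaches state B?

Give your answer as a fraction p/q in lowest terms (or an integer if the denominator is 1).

Answer: 45/8

Derivation:
Let h_i = expected steps to first reach B from state i.
Boundary: h_B = 0.
First-step equations for the other states:
  h_A = 1 + 1/3*h_A + 2/9*h_B + 4/9*h_C
  h_C = 1 + 5/9*h_A + 1/9*h_B + 1/3*h_C

Substituting h_B = 0 and rearranging gives the linear system (I - Q) h = 1:
  [2/3, -4/9] . (h_A, h_C) = 1
  [-5/9, 2/3] . (h_A, h_C) = 1

Solving yields:
  h_A = 45/8
  h_C = 99/16

Starting state is A, so the expected hitting time is h_A = 45/8.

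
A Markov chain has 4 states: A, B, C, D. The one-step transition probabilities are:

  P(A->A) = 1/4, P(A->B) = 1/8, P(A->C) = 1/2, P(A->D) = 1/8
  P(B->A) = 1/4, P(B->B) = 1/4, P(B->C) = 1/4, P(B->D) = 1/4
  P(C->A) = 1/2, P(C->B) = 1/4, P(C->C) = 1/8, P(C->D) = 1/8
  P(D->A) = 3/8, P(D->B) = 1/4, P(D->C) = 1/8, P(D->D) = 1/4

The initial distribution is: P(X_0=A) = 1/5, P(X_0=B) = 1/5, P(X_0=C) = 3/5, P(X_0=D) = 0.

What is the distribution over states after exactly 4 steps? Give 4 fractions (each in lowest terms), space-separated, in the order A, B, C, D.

Answer: 6951/20480 4231/20480 5763/20480 707/4096

Derivation:
Propagating the distribution step by step (d_{t+1} = d_t * P):
d_0 = (A=1/5, B=1/5, C=3/5, D=0)
  d_1[A] = 1/5*1/4 + 1/5*1/4 + 3/5*1/2 + 0*3/8 = 2/5
  d_1[B] = 1/5*1/8 + 1/5*1/4 + 3/5*1/4 + 0*1/4 = 9/40
  d_1[C] = 1/5*1/2 + 1/5*1/4 + 3/5*1/8 + 0*1/8 = 9/40
  d_1[D] = 1/5*1/8 + 1/5*1/4 + 3/5*1/8 + 0*1/4 = 3/20
d_1 = (A=2/5, B=9/40, C=9/40, D=3/20)
  d_2[A] = 2/5*1/4 + 9/40*1/4 + 9/40*1/2 + 3/20*3/8 = 13/40
  d_2[B] = 2/5*1/8 + 9/40*1/4 + 9/40*1/4 + 3/20*1/4 = 1/5
  d_2[C] = 2/5*1/2 + 9/40*1/4 + 9/40*1/8 + 3/20*1/8 = 97/320
  d_2[D] = 2/5*1/8 + 9/40*1/4 + 9/40*1/8 + 3/20*1/4 = 11/64
d_2 = (A=13/40, B=1/5, C=97/320, D=11/64)
  d_3[A] = 13/40*1/4 + 1/5*1/4 + 97/320*1/2 + 11/64*3/8 = 889/2560
  d_3[B] = 13/40*1/8 + 1/5*1/4 + 97/320*1/4 + 11/64*1/4 = 67/320
  d_3[C] = 13/40*1/2 + 1/5*1/4 + 97/320*1/8 + 11/64*1/8 = 87/320
  d_3[D] = 13/40*1/8 + 1/5*1/4 + 97/320*1/8 + 11/64*1/4 = 439/2560
d_3 = (A=889/2560, B=67/320, C=87/320, D=439/2560)
  d_4[A] = 889/2560*1/4 + 67/320*1/4 + 87/320*1/2 + 439/2560*3/8 = 6951/20480
  d_4[B] = 889/2560*1/8 + 67/320*1/4 + 87/320*1/4 + 439/2560*1/4 = 4231/20480
  d_4[C] = 889/2560*1/2 + 67/320*1/4 + 87/320*1/8 + 439/2560*1/8 = 5763/20480
  d_4[D] = 889/2560*1/8 + 67/320*1/4 + 87/320*1/8 + 439/2560*1/4 = 707/4096
d_4 = (A=6951/20480, B=4231/20480, C=5763/20480, D=707/4096)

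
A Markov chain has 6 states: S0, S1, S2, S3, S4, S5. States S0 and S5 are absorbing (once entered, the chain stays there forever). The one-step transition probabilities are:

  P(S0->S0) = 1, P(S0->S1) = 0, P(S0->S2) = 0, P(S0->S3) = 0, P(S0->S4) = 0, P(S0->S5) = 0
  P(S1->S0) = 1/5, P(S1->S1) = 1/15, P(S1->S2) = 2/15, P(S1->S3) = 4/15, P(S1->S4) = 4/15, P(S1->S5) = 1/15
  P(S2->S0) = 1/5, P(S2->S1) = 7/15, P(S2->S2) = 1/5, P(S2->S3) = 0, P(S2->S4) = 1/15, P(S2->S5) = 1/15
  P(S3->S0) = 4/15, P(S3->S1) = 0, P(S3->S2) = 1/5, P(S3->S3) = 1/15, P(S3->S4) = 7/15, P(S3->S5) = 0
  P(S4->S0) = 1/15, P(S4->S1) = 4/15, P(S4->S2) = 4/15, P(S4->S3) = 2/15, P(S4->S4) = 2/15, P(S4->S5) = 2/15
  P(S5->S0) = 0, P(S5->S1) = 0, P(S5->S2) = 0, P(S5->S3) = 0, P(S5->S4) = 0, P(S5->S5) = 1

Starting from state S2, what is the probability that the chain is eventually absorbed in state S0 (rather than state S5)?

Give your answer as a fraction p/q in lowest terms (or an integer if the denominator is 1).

Answer: 18/25

Derivation:
Let a_i = P(absorbed in S0 | start in state i).
Boundary conditions: a_S0 = 1, a_S5 = 0.
For each transient state i, a_i = sum_j P(i->j) * a_j:
  a_S1 = 1/5*a_S0 + 1/15*a_S1 + 2/15*a_S2 + 4/15*a_S3 + 4/15*a_S4 + 1/15*a_S5
  a_S2 = 1/5*a_S0 + 7/15*a_S1 + 1/5*a_S2 + 0*a_S3 + 1/15*a_S4 + 1/15*a_S5
  a_S3 = 4/15*a_S0 + 0*a_S1 + 1/5*a_S2 + 1/15*a_S3 + 7/15*a_S4 + 0*a_S5
  a_S4 = 1/15*a_S0 + 4/15*a_S1 + 4/15*a_S2 + 2/15*a_S3 + 2/15*a_S4 + 2/15*a_S5

Substituting a_S0 = 1 and a_S5 = 0, rearrange to (I - Q) a = r where r[i] = P(i -> S0):
  [14/15, -2/15, -4/15, -4/15] . (a_S1, a_S2, a_S3, a_S4) = 1/5
  [-7/15, 4/5, 0, -1/15] . (a_S1, a_S2, a_S3, a_S4) = 1/5
  [0, -1/5, 14/15, -7/15] . (a_S1, a_S2, a_S3, a_S4) = 4/15
  [-4/15, -4/15, -2/15, 13/15] . (a_S1, a_S2, a_S3, a_S4) = 1/15

Solving yields:
  a_S1 = 143/200
  a_S2 = 18/25
  a_S3 = 303/400
  a_S4 = 127/200

Starting state is S2, so the absorption probability is a_S2 = 18/25.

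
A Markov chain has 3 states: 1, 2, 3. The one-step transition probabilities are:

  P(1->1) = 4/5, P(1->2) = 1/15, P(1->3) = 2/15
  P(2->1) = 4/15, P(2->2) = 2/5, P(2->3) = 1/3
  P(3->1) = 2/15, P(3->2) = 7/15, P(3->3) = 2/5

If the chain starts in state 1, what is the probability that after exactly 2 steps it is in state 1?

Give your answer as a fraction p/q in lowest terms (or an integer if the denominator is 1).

Answer: 152/225

Derivation:
Computing P^2 by repeated multiplication:
P^1 =
  1: [4/5, 1/15, 2/15]
  2: [4/15, 2/5, 1/3]
  3: [2/15, 7/15, 2/5]
P^2 =
  1: [152/225, 32/225, 41/225]
  2: [82/225, 1/3, 68/225]
  3: [64/225, 86/225, 1/3]

(P^2)[1 -> 1] = 152/225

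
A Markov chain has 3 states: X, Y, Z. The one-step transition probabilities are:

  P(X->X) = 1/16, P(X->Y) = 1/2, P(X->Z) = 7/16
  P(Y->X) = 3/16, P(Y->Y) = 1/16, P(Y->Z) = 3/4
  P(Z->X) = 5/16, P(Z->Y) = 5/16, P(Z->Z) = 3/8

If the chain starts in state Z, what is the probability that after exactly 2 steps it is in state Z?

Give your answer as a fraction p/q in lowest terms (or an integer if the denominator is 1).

Computing P^2 by repeated multiplication:
P^1 =
  X: [1/16, 1/2, 7/16]
  Y: [3/16, 1/16, 3/4]
  Z: [5/16, 5/16, 3/8]
P^2 =
  X: [15/64, 51/256, 145/256]
  Y: [33/128, 85/256, 105/256]
  Z: [25/128, 75/256, 131/256]

(P^2)[Z -> Z] = 131/256

Answer: 131/256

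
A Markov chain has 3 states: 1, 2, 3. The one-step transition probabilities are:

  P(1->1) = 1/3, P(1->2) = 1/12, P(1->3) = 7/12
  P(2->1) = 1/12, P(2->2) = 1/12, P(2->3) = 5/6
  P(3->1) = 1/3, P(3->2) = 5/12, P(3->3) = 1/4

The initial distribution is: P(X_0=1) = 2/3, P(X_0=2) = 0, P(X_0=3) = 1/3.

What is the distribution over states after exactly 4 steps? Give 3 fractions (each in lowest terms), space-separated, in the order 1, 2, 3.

Answer: 1415/5184 953/3888 7495/15552

Derivation:
Propagating the distribution step by step (d_{t+1} = d_t * P):
d_0 = (1=2/3, 2=0, 3=1/3)
  d_1[1] = 2/3*1/3 + 0*1/12 + 1/3*1/3 = 1/3
  d_1[2] = 2/3*1/12 + 0*1/12 + 1/3*5/12 = 7/36
  d_1[3] = 2/3*7/12 + 0*5/6 + 1/3*1/4 = 17/36
d_1 = (1=1/3, 2=7/36, 3=17/36)
  d_2[1] = 1/3*1/3 + 7/36*1/12 + 17/36*1/3 = 41/144
  d_2[2] = 1/3*1/12 + 7/36*1/12 + 17/36*5/12 = 13/54
  d_2[3] = 1/3*7/12 + 7/36*5/6 + 17/36*1/4 = 205/432
d_2 = (1=41/144, 2=13/54, 3=205/432)
  d_3[1] = 41/144*1/3 + 13/54*1/12 + 205/432*1/3 = 59/216
  d_3[2] = 41/144*1/12 + 13/54*1/12 + 205/432*5/12 = 313/1296
  d_3[3] = 41/144*7/12 + 13/54*5/6 + 205/432*1/4 = 629/1296
d_3 = (1=59/216, 2=313/1296, 3=629/1296)
  d_4[1] = 59/216*1/3 + 313/1296*1/12 + 629/1296*1/3 = 1415/5184
  d_4[2] = 59/216*1/12 + 313/1296*1/12 + 629/1296*5/12 = 953/3888
  d_4[3] = 59/216*7/12 + 313/1296*5/6 + 629/1296*1/4 = 7495/15552
d_4 = (1=1415/5184, 2=953/3888, 3=7495/15552)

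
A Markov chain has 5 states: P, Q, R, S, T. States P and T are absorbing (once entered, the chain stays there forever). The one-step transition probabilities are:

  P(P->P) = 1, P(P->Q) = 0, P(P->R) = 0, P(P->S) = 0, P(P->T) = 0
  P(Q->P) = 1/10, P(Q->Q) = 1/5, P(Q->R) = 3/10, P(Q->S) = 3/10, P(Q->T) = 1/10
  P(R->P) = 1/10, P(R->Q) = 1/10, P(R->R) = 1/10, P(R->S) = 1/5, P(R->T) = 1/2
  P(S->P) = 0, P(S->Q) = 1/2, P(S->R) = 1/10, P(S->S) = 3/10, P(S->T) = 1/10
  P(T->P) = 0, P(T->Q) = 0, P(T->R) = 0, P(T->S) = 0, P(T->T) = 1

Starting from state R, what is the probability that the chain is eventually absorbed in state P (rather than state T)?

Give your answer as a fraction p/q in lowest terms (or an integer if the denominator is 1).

Answer: 58/299

Derivation:
Let a_i = P(absorbed in P | start in state i).
Boundary conditions: a_P = 1, a_T = 0.
For each transient state i, a_i = sum_j P(i->j) * a_j:
  a_Q = 1/10*a_P + 1/5*a_Q + 3/10*a_R + 3/10*a_S + 1/10*a_T
  a_R = 1/10*a_P + 1/10*a_Q + 1/10*a_R + 1/5*a_S + 1/2*a_T
  a_S = 0*a_P + 1/2*a_Q + 1/10*a_R + 3/10*a_S + 1/10*a_T

Substituting a_P = 1 and a_T = 0, rearrange to (I - Q) a = r where r[i] = P(i -> P):
  [4/5, -3/10, -3/10] . (a_Q, a_R, a_S) = 1/10
  [-1/10, 9/10, -1/5] . (a_Q, a_R, a_S) = 1/10
  [-1/2, -1/10, 7/10] . (a_Q, a_R, a_S) = 0

Solving yields:
  a_Q = 85/299
  a_R = 58/299
  a_S = 3/13

Starting state is R, so the absorption probability is a_R = 58/299.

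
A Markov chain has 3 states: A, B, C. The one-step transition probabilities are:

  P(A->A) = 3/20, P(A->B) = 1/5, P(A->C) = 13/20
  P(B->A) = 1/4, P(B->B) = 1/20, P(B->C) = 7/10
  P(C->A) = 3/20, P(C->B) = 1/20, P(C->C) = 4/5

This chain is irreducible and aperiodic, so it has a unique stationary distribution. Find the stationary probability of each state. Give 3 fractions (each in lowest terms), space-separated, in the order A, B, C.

The stationary distribution satisfies pi = pi * P, i.e.:
  pi_A = 3/20*pi_A + 1/4*pi_B + 3/20*pi_C
  pi_B = 1/5*pi_A + 1/20*pi_B + 1/20*pi_C
  pi_C = 13/20*pi_A + 7/10*pi_B + 4/5*pi_C
with normalization: pi_A + pi_B + pi_C = 1.

Using the first 2 balance equations plus normalization, the linear system A*pi = b is:
  [-17/20, 1/4, 3/20] . pi = 0
  [1/5, -19/20, 1/20] . pi = 0
  [1, 1, 1] . pi = 1

Solving yields:
  pi_A = 31/197
  pi_B = 29/394
  pi_C = 303/394

Verification (pi * P):
  31/197*3/20 + 29/394*1/4 + 303/394*3/20 = 31/197 = pi_A  (ok)
  31/197*1/5 + 29/394*1/20 + 303/394*1/20 = 29/394 = pi_B  (ok)
  31/197*13/20 + 29/394*7/10 + 303/394*4/5 = 303/394 = pi_C  (ok)

Answer: 31/197 29/394 303/394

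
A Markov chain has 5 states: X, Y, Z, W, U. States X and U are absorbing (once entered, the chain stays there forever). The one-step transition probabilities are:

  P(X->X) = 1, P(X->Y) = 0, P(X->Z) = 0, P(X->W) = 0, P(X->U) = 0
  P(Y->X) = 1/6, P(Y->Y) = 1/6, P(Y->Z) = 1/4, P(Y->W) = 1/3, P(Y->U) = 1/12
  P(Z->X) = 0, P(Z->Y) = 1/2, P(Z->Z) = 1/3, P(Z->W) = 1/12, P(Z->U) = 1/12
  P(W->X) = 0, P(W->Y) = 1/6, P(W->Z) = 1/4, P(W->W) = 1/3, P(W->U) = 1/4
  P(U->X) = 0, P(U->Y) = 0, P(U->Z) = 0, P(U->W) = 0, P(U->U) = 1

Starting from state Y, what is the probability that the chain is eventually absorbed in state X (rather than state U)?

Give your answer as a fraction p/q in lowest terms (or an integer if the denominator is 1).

Let a_i = P(absorbed in X | start in state i).
Boundary conditions: a_X = 1, a_U = 0.
For each transient state i, a_i = sum_j P(i->j) * a_j:
  a_Y = 1/6*a_X + 1/6*a_Y + 1/4*a_Z + 1/3*a_W + 1/12*a_U
  a_Z = 0*a_X + 1/2*a_Y + 1/3*a_Z + 1/12*a_W + 1/12*a_U
  a_W = 0*a_X + 1/6*a_Y + 1/4*a_Z + 1/3*a_W + 1/4*a_U

Substituting a_X = 1 and a_U = 0, rearrange to (I - Q) a = r where r[i] = P(i -> X):
  [5/6, -1/4, -1/3] . (a_Y, a_Z, a_W) = 1/6
  [-1/2, 2/3, -1/12] . (a_Y, a_Z, a_W) = 0
  [-1/6, -1/4, 2/3] . (a_Y, a_Z, a_W) = 0

Solving yields:
  a_Y = 61/162
  a_Z = 25/81
  a_W = 17/81

Starting state is Y, so the absorption probability is a_Y = 61/162.

Answer: 61/162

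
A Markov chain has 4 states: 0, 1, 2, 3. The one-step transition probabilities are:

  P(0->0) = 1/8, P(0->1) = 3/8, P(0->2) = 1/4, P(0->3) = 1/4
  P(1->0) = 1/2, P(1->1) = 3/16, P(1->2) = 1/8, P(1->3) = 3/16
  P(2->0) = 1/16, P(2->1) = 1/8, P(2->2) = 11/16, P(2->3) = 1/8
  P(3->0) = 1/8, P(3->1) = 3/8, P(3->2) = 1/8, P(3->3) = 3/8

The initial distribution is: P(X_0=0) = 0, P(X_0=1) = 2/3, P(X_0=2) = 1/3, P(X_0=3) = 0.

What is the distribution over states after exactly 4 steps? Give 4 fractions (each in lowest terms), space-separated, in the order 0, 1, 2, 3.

Propagating the distribution step by step (d_{t+1} = d_t * P):
d_0 = (0=0, 1=2/3, 2=1/3, 3=0)
  d_1[0] = 0*1/8 + 2/3*1/2 + 1/3*1/16 + 0*1/8 = 17/48
  d_1[1] = 0*3/8 + 2/3*3/16 + 1/3*1/8 + 0*3/8 = 1/6
  d_1[2] = 0*1/4 + 2/3*1/8 + 1/3*11/16 + 0*1/8 = 5/16
  d_1[3] = 0*1/4 + 2/3*3/16 + 1/3*1/8 + 0*3/8 = 1/6
d_1 = (0=17/48, 1=1/6, 2=5/16, 3=1/6)
  d_2[0] = 17/48*1/8 + 1/6*1/2 + 5/16*1/16 + 1/6*1/8 = 43/256
  d_2[1] = 17/48*3/8 + 1/6*3/16 + 5/16*1/8 + 1/6*3/8 = 17/64
  d_2[2] = 17/48*1/4 + 1/6*1/8 + 5/16*11/16 + 1/6*1/8 = 265/768
  d_2[3] = 17/48*1/4 + 1/6*3/16 + 5/16*1/8 + 1/6*3/8 = 85/384
d_2 = (0=43/256, 1=17/64, 2=265/768, 3=85/384)
  d_3[0] = 43/256*1/8 + 17/64*1/2 + 265/768*1/16 + 85/384*1/8 = 2495/12288
  d_3[1] = 43/256*3/8 + 17/64*3/16 + 265/768*1/8 + 85/384*3/8 = 367/1536
  d_3[2] = 43/256*1/4 + 17/64*1/8 + 265/768*11/16 + 85/384*1/8 = 1393/4096
  d_3[3] = 43/256*1/4 + 17/64*3/16 + 265/768*1/8 + 85/384*3/8 = 1339/6144
d_3 = (0=2495/12288, 1=367/1536, 2=1393/4096, 3=1339/6144)
  d_4[0] = 2495/12288*1/8 + 367/1536*1/2 + 1393/4096*1/16 + 1339/6144*1/8 = 12671/65536
  d_4[1] = 2495/12288*3/8 + 367/1536*3/16 + 1393/4096*1/8 + 1339/6144*3/8 = 4017/16384
  d_4[2] = 2495/12288*1/4 + 367/1536*1/8 + 1393/4096*11/16 + 1339/6144*1/8 = 67177/196608
  d_4[3] = 2495/12288*1/4 + 367/1536*3/16 + 1393/4096*1/8 + 1339/6144*3/8 = 21607/98304
d_4 = (0=12671/65536, 1=4017/16384, 2=67177/196608, 3=21607/98304)

Answer: 12671/65536 4017/16384 67177/196608 21607/98304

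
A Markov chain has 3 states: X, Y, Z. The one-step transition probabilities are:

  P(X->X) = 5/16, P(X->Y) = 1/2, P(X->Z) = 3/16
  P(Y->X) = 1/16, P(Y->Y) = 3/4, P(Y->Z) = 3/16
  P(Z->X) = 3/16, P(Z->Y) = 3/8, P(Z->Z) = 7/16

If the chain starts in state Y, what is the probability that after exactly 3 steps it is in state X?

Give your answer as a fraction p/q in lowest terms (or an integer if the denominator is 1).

Answer: 15/128

Derivation:
Computing P^3 by repeated multiplication:
P^1 =
  X: [5/16, 1/2, 3/16]
  Y: [1/16, 3/4, 3/16]
  Z: [3/16, 3/8, 7/16]
P^2 =
  X: [21/128, 77/128, 15/64]
  Y: [13/128, 85/128, 15/64]
  Z: [21/128, 69/128, 19/64]
P^3 =
  X: [17/128, 159/256, 63/256]
  Y: [15/128, 163/256, 63/256]
  Z: [9/64, 153/256, 67/256]

(P^3)[Y -> X] = 15/128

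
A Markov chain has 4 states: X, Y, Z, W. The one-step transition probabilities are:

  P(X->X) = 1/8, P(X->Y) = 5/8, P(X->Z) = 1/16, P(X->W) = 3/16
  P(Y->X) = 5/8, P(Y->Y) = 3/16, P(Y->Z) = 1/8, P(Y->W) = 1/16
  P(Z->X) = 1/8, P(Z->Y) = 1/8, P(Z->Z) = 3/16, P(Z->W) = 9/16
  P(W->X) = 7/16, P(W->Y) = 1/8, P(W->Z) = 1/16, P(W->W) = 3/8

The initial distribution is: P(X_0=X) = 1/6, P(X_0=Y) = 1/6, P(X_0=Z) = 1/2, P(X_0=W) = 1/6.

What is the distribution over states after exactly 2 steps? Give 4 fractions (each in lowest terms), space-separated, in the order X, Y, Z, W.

Propagating the distribution step by step (d_{t+1} = d_t * P):
d_0 = (X=1/6, Y=1/6, Z=1/2, W=1/6)
  d_1[X] = 1/6*1/8 + 1/6*5/8 + 1/2*1/8 + 1/6*7/16 = 25/96
  d_1[Y] = 1/6*5/8 + 1/6*3/16 + 1/2*1/8 + 1/6*1/8 = 7/32
  d_1[Z] = 1/6*1/16 + 1/6*1/8 + 1/2*3/16 + 1/6*1/16 = 13/96
  d_1[W] = 1/6*3/16 + 1/6*1/16 + 1/2*9/16 + 1/6*3/8 = 37/96
d_1 = (X=25/96, Y=7/32, Z=13/96, W=37/96)
  d_2[X] = 25/96*1/8 + 7/32*5/8 + 13/96*1/8 + 37/96*7/16 = 545/1536
  d_2[Y] = 25/96*5/8 + 7/32*3/16 + 13/96*1/8 + 37/96*1/8 = 413/1536
  d_2[Z] = 25/96*1/16 + 7/32*1/8 + 13/96*3/16 + 37/96*1/16 = 143/1536
  d_2[W] = 25/96*3/16 + 7/32*1/16 + 13/96*9/16 + 37/96*3/8 = 145/512
d_2 = (X=545/1536, Y=413/1536, Z=143/1536, W=145/512)

Answer: 545/1536 413/1536 143/1536 145/512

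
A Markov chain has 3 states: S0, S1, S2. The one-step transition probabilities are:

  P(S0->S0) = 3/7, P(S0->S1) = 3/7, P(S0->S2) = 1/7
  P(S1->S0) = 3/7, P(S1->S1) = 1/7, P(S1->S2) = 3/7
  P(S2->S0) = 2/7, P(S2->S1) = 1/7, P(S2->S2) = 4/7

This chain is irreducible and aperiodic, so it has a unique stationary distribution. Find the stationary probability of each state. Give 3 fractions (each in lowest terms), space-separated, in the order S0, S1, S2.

Answer: 3/8 1/4 3/8

Derivation:
The stationary distribution satisfies pi = pi * P, i.e.:
  pi_S0 = 3/7*pi_S0 + 3/7*pi_S1 + 2/7*pi_S2
  pi_S1 = 3/7*pi_S0 + 1/7*pi_S1 + 1/7*pi_S2
  pi_S2 = 1/7*pi_S0 + 3/7*pi_S1 + 4/7*pi_S2
with normalization: pi_S0 + pi_S1 + pi_S2 = 1.

Using the first 2 balance equations plus normalization, the linear system A*pi = b is:
  [-4/7, 3/7, 2/7] . pi = 0
  [3/7, -6/7, 1/7] . pi = 0
  [1, 1, 1] . pi = 1

Solving yields:
  pi_S0 = 3/8
  pi_S1 = 1/4
  pi_S2 = 3/8

Verification (pi * P):
  3/8*3/7 + 1/4*3/7 + 3/8*2/7 = 3/8 = pi_S0  (ok)
  3/8*3/7 + 1/4*1/7 + 3/8*1/7 = 1/4 = pi_S1  (ok)
  3/8*1/7 + 1/4*3/7 + 3/8*4/7 = 3/8 = pi_S2  (ok)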